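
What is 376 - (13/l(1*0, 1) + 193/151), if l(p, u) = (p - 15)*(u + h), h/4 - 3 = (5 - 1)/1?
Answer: 24615568/65685 ≈ 374.75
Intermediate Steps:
h = 28 (h = 12 + 4*((5 - 1)/1) = 12 + 4*(1*4) = 12 + 4*4 = 12 + 16 = 28)
l(p, u) = (-15 + p)*(28 + u) (l(p, u) = (p - 15)*(u + 28) = (-15 + p)*(28 + u))
376 - (13/l(1*0, 1) + 193/151) = 376 - (13/(-420 - 15*1 + 28*(1*0) + (1*0)*1) + 193/151) = 376 - (13/(-420 - 15 + 28*0 + 0*1) + 193*(1/151)) = 376 - (13/(-420 - 15 + 0 + 0) + 193/151) = 376 - (13/(-435) + 193/151) = 376 - (13*(-1/435) + 193/151) = 376 - (-13/435 + 193/151) = 376 - 1*81992/65685 = 376 - 81992/65685 = 24615568/65685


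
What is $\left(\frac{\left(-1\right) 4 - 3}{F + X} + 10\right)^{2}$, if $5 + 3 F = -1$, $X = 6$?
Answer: $\frac{1089}{16} \approx 68.063$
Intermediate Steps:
$F = -2$ ($F = - \frac{5}{3} + \frac{1}{3} \left(-1\right) = - \frac{5}{3} - \frac{1}{3} = -2$)
$\left(\frac{\left(-1\right) 4 - 3}{F + X} + 10\right)^{2} = \left(\frac{\left(-1\right) 4 - 3}{-2 + 6} + 10\right)^{2} = \left(\frac{-4 - 3}{4} + 10\right)^{2} = \left(\left(-7\right) \frac{1}{4} + 10\right)^{2} = \left(- \frac{7}{4} + 10\right)^{2} = \left(\frac{33}{4}\right)^{2} = \frac{1089}{16}$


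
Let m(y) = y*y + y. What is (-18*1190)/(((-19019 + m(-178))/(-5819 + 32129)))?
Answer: -563560200/12487 ≈ -45132.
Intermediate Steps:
m(y) = y + y² (m(y) = y² + y = y + y²)
(-18*1190)/(((-19019 + m(-178))/(-5819 + 32129))) = (-18*1190)/(((-19019 - 178*(1 - 178))/(-5819 + 32129))) = -21420*26310/(-19019 - 178*(-177)) = -21420*26310/(-19019 + 31506) = -21420/(12487*(1/26310)) = -21420/12487/26310 = -21420*26310/12487 = -563560200/12487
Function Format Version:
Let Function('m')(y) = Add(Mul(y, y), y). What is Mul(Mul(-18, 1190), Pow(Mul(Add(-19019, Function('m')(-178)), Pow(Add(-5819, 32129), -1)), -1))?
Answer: Rational(-563560200, 12487) ≈ -45132.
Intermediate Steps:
Function('m')(y) = Add(y, Pow(y, 2)) (Function('m')(y) = Add(Pow(y, 2), y) = Add(y, Pow(y, 2)))
Mul(Mul(-18, 1190), Pow(Mul(Add(-19019, Function('m')(-178)), Pow(Add(-5819, 32129), -1)), -1)) = Mul(Mul(-18, 1190), Pow(Mul(Add(-19019, Mul(-178, Add(1, -178))), Pow(Add(-5819, 32129), -1)), -1)) = Mul(-21420, Pow(Mul(Add(-19019, Mul(-178, -177)), Pow(26310, -1)), -1)) = Mul(-21420, Pow(Mul(Add(-19019, 31506), Rational(1, 26310)), -1)) = Mul(-21420, Pow(Mul(12487, Rational(1, 26310)), -1)) = Mul(-21420, Pow(Rational(12487, 26310), -1)) = Mul(-21420, Rational(26310, 12487)) = Rational(-563560200, 12487)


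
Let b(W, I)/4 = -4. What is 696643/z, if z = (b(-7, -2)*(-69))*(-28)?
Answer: -696643/30912 ≈ -22.536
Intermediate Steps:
b(W, I) = -16 (b(W, I) = 4*(-4) = -16)
z = -30912 (z = -16*(-69)*(-28) = 1104*(-28) = -30912)
696643/z = 696643/(-30912) = 696643*(-1/30912) = -696643/30912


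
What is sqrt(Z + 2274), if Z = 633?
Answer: 3*sqrt(323) ≈ 53.917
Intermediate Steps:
sqrt(Z + 2274) = sqrt(633 + 2274) = sqrt(2907) = 3*sqrt(323)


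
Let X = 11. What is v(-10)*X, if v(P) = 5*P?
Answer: -550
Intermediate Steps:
v(-10)*X = (5*(-10))*11 = -50*11 = -550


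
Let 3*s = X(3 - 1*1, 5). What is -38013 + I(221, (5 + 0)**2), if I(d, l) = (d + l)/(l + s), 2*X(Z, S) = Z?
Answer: -1444125/38 ≈ -38003.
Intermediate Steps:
X(Z, S) = Z/2
s = 1/3 (s = ((3 - 1*1)/2)/3 = ((3 - 1)/2)/3 = ((1/2)*2)/3 = (1/3)*1 = 1/3 ≈ 0.33333)
I(d, l) = (d + l)/(1/3 + l) (I(d, l) = (d + l)/(l + 1/3) = (d + l)/(1/3 + l))
-38013 + I(221, (5 + 0)**2) = -38013 + 3*(221 + (5 + 0)**2)/(1 + 3*(5 + 0)**2) = -38013 + 3*(221 + 5**2)/(1 + 3*5**2) = -38013 + 3*(221 + 25)/(1 + 3*25) = -38013 + 3*246/(1 + 75) = -38013 + 3*246/76 = -38013 + 3*(1/76)*246 = -38013 + 369/38 = -1444125/38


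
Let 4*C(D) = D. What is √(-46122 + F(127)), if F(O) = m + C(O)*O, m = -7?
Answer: 37*I*√123/2 ≈ 205.17*I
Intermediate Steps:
C(D) = D/4
F(O) = -7 + O²/4 (F(O) = -7 + (O/4)*O = -7 + O²/4)
√(-46122 + F(127)) = √(-46122 + (-7 + (¼)*127²)) = √(-46122 + (-7 + (¼)*16129)) = √(-46122 + (-7 + 16129/4)) = √(-46122 + 16101/4) = √(-168387/4) = 37*I*√123/2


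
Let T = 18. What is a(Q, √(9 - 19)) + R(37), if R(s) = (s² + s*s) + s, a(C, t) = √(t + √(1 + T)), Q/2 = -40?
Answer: 2775 + √(√19 + I*√10) ≈ 2777.2 + 0.71633*I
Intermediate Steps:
Q = -80 (Q = 2*(-40) = -80)
a(C, t) = √(t + √19) (a(C, t) = √(t + √(1 + 18)) = √(t + √19))
R(s) = s + 2*s² (R(s) = (s² + s²) + s = 2*s² + s = s + 2*s²)
a(Q, √(9 - 19)) + R(37) = √(√(9 - 19) + √19) + 37*(1 + 2*37) = √(√(-10) + √19) + 37*(1 + 74) = √(I*√10 + √19) + 37*75 = √(√19 + I*√10) + 2775 = 2775 + √(√19 + I*√10)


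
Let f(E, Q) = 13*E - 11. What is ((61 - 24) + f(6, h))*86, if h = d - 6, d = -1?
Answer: 8944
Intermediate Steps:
h = -7 (h = -1 - 6 = -7)
f(E, Q) = -11 + 13*E
((61 - 24) + f(6, h))*86 = ((61 - 24) + (-11 + 13*6))*86 = (37 + (-11 + 78))*86 = (37 + 67)*86 = 104*86 = 8944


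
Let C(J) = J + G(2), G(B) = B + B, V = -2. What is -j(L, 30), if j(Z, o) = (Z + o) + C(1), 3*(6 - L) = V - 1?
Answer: -42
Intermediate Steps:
G(B) = 2*B
C(J) = 4 + J (C(J) = J + 2*2 = J + 4 = 4 + J)
L = 7 (L = 6 - (-2 - 1)/3 = 6 - ⅓*(-3) = 6 + 1 = 7)
j(Z, o) = 5 + Z + o (j(Z, o) = (Z + o) + (4 + 1) = (Z + o) + 5 = 5 + Z + o)
-j(L, 30) = -(5 + 7 + 30) = -1*42 = -42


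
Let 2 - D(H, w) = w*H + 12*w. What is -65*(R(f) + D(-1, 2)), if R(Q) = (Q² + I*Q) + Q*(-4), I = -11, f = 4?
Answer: 4160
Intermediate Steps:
D(H, w) = 2 - 12*w - H*w (D(H, w) = 2 - (w*H + 12*w) = 2 - (H*w + 12*w) = 2 - (12*w + H*w) = 2 + (-12*w - H*w) = 2 - 12*w - H*w)
R(Q) = Q² - 15*Q (R(Q) = (Q² - 11*Q) + Q*(-4) = (Q² - 11*Q) - 4*Q = Q² - 15*Q)
-65*(R(f) + D(-1, 2)) = -65*(4*(-15 + 4) + (2 - 12*2 - 1*(-1)*2)) = -65*(4*(-11) + (2 - 24 + 2)) = -65*(-44 - 20) = -65*(-64) = 4160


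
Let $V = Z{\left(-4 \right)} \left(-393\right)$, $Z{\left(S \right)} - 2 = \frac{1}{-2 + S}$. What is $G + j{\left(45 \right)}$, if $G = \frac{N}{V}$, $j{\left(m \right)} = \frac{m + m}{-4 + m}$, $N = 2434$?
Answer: $- \frac{69898}{59081} \approx -1.1831$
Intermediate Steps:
$Z{\left(S \right)} = 2 + \frac{1}{-2 + S}$
$V = - \frac{1441}{2}$ ($V = \frac{-3 + 2 \left(-4\right)}{-2 - 4} \left(-393\right) = \frac{-3 - 8}{-6} \left(-393\right) = \left(- \frac{1}{6}\right) \left(-11\right) \left(-393\right) = \frac{11}{6} \left(-393\right) = - \frac{1441}{2} \approx -720.5$)
$j{\left(m \right)} = \frac{2 m}{-4 + m}$
$G = - \frac{4868}{1441}$ ($G = \frac{2434}{- \frac{1441}{2}} = 2434 \left(- \frac{2}{1441}\right) = - \frac{4868}{1441} \approx -3.3782$)
$G + j{\left(45 \right)} = - \frac{4868}{1441} + 2 \cdot 45 \frac{1}{-4 + 45} = - \frac{4868}{1441} + 2 \cdot 45 \cdot \frac{1}{41} = - \frac{4868}{1441} + \frac{90}{41} = - \frac{69898}{59081}$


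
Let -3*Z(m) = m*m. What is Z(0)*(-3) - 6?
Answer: -6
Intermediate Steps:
Z(m) = -m**2/3 (Z(m) = -m*m/3 = -m**2/3)
Z(0)*(-3) - 6 = -1/3*0**2*(-3) - 6 = -1/3*0*(-3) - 6 = 0*(-3) - 6 = 0 - 6 = -6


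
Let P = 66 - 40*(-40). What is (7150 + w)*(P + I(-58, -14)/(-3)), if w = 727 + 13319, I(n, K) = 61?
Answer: 104644652/3 ≈ 3.4882e+7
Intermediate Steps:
w = 14046
P = 1666 (P = 66 + 1600 = 1666)
(7150 + w)*(P + I(-58, -14)/(-3)) = (7150 + 14046)*(1666 + 61/(-3)) = 21196*(1666 + 61*(-1/3)) = 21196*(1666 - 61/3) = 21196*(4937/3) = 104644652/3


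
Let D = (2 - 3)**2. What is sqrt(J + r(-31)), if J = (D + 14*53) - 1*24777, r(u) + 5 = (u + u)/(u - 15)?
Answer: I*sqrt(12715918)/23 ≈ 155.04*I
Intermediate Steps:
D = 1 (D = (-1)**2 = 1)
r(u) = -5 + 2*u/(-15 + u) (r(u) = -5 + (u + u)/(u - 15) = -5 + (2*u)/(-15 + u) = -5 + 2*u/(-15 + u))
J = -24034 (J = (1 + 14*53) - 1*24777 = (1 + 742) - 24777 = 743 - 24777 = -24034)
sqrt(J + r(-31)) = sqrt(-24034 + 3*(25 - 1*(-31))/(-15 - 31)) = sqrt(-24034 + 3*(25 + 31)/(-46)) = sqrt(-24034 + 3*(-1/46)*56) = sqrt(-24034 - 84/23) = sqrt(-552866/23) = I*sqrt(12715918)/23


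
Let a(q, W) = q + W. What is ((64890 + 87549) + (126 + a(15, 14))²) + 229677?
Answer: 406141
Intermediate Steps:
a(q, W) = W + q
((64890 + 87549) + (126 + a(15, 14))²) + 229677 = ((64890 + 87549) + (126 + (14 + 15))²) + 229677 = (152439 + (126 + 29)²) + 229677 = (152439 + 155²) + 229677 = (152439 + 24025) + 229677 = 176464 + 229677 = 406141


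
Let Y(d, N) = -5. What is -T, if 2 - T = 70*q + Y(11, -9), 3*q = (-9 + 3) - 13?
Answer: -1351/3 ≈ -450.33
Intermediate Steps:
q = -19/3 (q = ((-9 + 3) - 13)/3 = (-6 - 13)/3 = (⅓)*(-19) = -19/3 ≈ -6.3333)
T = 1351/3 (T = 2 - (70*(-19/3) - 5) = 2 - (-1330/3 - 5) = 2 - 1*(-1345/3) = 2 + 1345/3 = 1351/3 ≈ 450.33)
-T = -1*1351/3 = -1351/3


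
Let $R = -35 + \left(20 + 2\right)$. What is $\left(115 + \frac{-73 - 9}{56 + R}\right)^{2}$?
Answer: $\frac{23648769}{1849} \approx 12790.0$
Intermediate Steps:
$R = -13$ ($R = -35 + 22 = -13$)
$\left(115 + \frac{-73 - 9}{56 + R}\right)^{2} = \left(115 + \frac{-73 - 9}{56 - 13}\right)^{2} = \left(115 - \frac{82}{43}\right)^{2} = \left(\frac{4863}{43}\right)^{2} = \frac{23648769}{1849}$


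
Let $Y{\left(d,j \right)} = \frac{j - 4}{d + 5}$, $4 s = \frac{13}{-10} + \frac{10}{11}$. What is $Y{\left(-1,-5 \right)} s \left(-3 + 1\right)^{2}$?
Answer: $\frac{387}{440} \approx 0.87955$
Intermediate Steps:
$s = - \frac{43}{440}$ ($s = \frac{\frac{13}{-10} + \frac{10}{11}}{4} = \frac{13 \left(- \frac{1}{10}\right) + 10 \cdot \frac{1}{11}}{4} = \frac{- \frac{13}{10} + \frac{10}{11}}{4} = \frac{1}{4} \left(- \frac{43}{110}\right) = - \frac{43}{440} \approx -0.097727$)
$Y{\left(d,j \right)} = \frac{-4 + j}{5 + d}$
$Y{\left(-1,-5 \right)} s \left(-3 + 1\right)^{2} = \frac{-4 - 5}{5 - 1} \left(- \frac{43}{440}\right) \left(-3 + 1\right)^{2} = \frac{1}{4} \left(-9\right) \left(- \frac{43}{440}\right) \left(-2\right)^{2} = \frac{1}{4} \left(-9\right) \left(- \frac{43}{440}\right) 4 = \left(- \frac{9}{4}\right) \left(- \frac{43}{440}\right) 4 = \frac{387}{1760} \cdot 4 = \frac{387}{440}$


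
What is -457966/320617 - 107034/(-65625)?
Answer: 1420967076/7013496875 ≈ 0.20260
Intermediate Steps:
-457966/320617 - 107034/(-65625) = -457966*1/320617 - 107034*(-1/65625) = -457966/320617 + 35678/21875 = 1420967076/7013496875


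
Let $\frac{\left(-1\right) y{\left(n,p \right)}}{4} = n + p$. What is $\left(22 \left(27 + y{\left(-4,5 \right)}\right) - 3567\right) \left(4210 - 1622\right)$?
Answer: $-7921868$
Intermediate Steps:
$y{\left(n,p \right)} = - 4 n - 4 p$ ($y{\left(n,p \right)} = - 4 \left(n + p\right) = - 4 n - 4 p$)
$\left(22 \left(27 + y{\left(-4,5 \right)}\right) - 3567\right) \left(4210 - 1622\right) = \left(22 \left(27 - 4\right) - 3567\right) \left(4210 - 1622\right) = \left(22 \left(27 + \left(16 - 20\right)\right) - 3567\right) 2588 = \left(22 \left(27 - 4\right) - 3567\right) 2588 = \left(22 \cdot 23 - 3567\right) 2588 = \left(506 - 3567\right) 2588 = \left(-3061\right) 2588 = -7921868$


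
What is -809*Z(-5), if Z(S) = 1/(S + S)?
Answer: 809/10 ≈ 80.900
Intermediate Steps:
Z(S) = 1/(2*S)
-809*Z(-5) = -809/(2*(-5)) = -809*(-1)/(2*5) = -809*(-⅒) = 809/10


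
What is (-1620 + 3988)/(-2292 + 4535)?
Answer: 2368/2243 ≈ 1.0557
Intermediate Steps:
(-1620 + 3988)/(-2292 + 4535) = 2368/2243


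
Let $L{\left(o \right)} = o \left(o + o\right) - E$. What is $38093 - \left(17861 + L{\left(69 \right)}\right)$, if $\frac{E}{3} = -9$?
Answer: $10683$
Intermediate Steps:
$E = -27$ ($E = 3 \left(-9\right) = -27$)
$L{\left(o \right)} = 27 + 2 o^{2}$ ($L{\left(o \right)} = o \left(o + o\right) - -27 = o 2 o + 27 = 2 o^{2} + 27 = 27 + 2 o^{2}$)
$38093 - \left(17861 + L{\left(69 \right)}\right) = 38093 - \left(17888 + 9522\right) = 38093 - 27410 = 10683$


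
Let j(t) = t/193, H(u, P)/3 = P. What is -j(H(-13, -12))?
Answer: 36/193 ≈ 0.18653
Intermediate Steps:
H(u, P) = 3*P
j(t) = t/193 (j(t) = t*(1/193) = t/193)
-j(H(-13, -12)) = -3*(-12)/193 = -(-36)/193 = -1*(-36/193) = 36/193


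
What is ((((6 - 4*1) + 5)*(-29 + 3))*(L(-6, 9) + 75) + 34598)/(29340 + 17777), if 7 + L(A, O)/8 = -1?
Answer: 32596/47117 ≈ 0.69181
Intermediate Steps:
L(A, O) = -64 (L(A, O) = -56 + 8*(-1) = -56 - 8 = -64)
((((6 - 4*1) + 5)*(-29 + 3))*(L(-6, 9) + 75) + 34598)/(29340 + 17777) = ((((6 - 4*1) + 5)*(-29 + 3))*(-64 + 75) + 34598)/(29340 + 17777) = ((((6 - 4) + 5)*(-26))*11 + 34598)/47117 = (((2 + 5)*(-26))*11 + 34598)*(1/47117) = ((7*(-26))*11 + 34598)*(1/47117) = (-182*11 + 34598)*(1/47117) = (-2002 + 34598)*(1/47117) = 32596*(1/47117) = 32596/47117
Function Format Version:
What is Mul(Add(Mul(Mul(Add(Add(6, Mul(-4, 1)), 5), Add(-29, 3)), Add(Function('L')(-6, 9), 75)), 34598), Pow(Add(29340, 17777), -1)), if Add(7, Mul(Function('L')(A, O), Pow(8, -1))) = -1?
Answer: Rational(32596, 47117) ≈ 0.69181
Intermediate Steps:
Function('L')(A, O) = -64 (Function('L')(A, O) = Add(-56, Mul(8, -1)) = Add(-56, -8) = -64)
Mul(Add(Mul(Mul(Add(Add(6, Mul(-4, 1)), 5), Add(-29, 3)), Add(Function('L')(-6, 9), 75)), 34598), Pow(Add(29340, 17777), -1)) = Mul(Add(Mul(Mul(Add(Add(6, Mul(-4, 1)), 5), Add(-29, 3)), Add(-64, 75)), 34598), Pow(Add(29340, 17777), -1)) = Mul(Add(Mul(Mul(Add(Add(6, -4), 5), -26), 11), 34598), Pow(47117, -1)) = Mul(Add(Mul(Mul(Add(2, 5), -26), 11), 34598), Rational(1, 47117)) = Mul(Add(Mul(Mul(7, -26), 11), 34598), Rational(1, 47117)) = Mul(Add(Mul(-182, 11), 34598), Rational(1, 47117)) = Mul(Add(-2002, 34598), Rational(1, 47117)) = Mul(32596, Rational(1, 47117)) = Rational(32596, 47117)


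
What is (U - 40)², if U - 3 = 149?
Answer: 12544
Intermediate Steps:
U = 152 (U = 3 + 149 = 152)
(U - 40)² = (152 - 40)² = 112² = 12544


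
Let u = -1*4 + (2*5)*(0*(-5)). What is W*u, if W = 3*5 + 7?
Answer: -88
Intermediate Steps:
u = -4 (u = -4 + 10*0 = -4 + 0 = -4)
W = 22 (W = 15 + 7 = 22)
W*u = 22*(-4) = -88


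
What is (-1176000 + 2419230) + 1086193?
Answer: 2329423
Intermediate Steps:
(-1176000 + 2419230) + 1086193 = 1243230 + 1086193 = 2329423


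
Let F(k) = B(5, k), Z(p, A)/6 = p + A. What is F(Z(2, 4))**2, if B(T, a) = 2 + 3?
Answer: 25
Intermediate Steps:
Z(p, A) = 6*A + 6*p (Z(p, A) = 6*(p + A) = 6*(A + p) = 6*A + 6*p)
B(T, a) = 5
F(k) = 5
F(Z(2, 4))**2 = 5**2 = 25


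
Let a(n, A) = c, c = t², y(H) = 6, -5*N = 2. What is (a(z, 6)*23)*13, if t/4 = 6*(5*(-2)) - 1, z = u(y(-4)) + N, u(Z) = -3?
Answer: 17801264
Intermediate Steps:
N = -⅖ (N = -⅕*2 = -⅖ ≈ -0.40000)
z = -17/5 (z = -3 - ⅖ = -17/5 ≈ -3.4000)
t = -244 (t = 4*(6*(5*(-2)) - 1) = 4*(6*(-10) - 1) = 4*(-60 - 1) = 4*(-61) = -244)
c = 59536 (c = (-244)² = 59536)
a(n, A) = 59536
(a(z, 6)*23)*13 = (59536*23)*13 = 1369328*13 = 17801264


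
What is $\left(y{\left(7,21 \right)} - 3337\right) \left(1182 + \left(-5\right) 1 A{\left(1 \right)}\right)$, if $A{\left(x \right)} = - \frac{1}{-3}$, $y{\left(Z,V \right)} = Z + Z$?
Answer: $- \frac{11766743}{3} \approx -3.9222 \cdot 10^{6}$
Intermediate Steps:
$y{\left(Z,V \right)} = 2 Z$
$A{\left(x \right)} = \frac{1}{3}$ ($A{\left(x \right)} = \left(-1\right) \left(- \frac{1}{3}\right) = \frac{1}{3}$)
$\left(y{\left(7,21 \right)} - 3337\right) \left(1182 + \left(-5\right) 1 A{\left(1 \right)}\right) = \left(2 \cdot 7 - 3337\right) \left(1182 + \left(-5\right) 1 \cdot \frac{1}{3}\right) = \left(14 - 3337\right) \left(1182 - \frac{5}{3}\right) = - 3323 \left(1182 - \frac{5}{3}\right) = \left(-3323\right) \frac{3541}{3} = - \frac{11766743}{3}$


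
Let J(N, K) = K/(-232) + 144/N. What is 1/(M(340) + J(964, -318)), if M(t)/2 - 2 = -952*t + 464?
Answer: -27956/18071498673 ≈ -1.5470e-6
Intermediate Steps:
J(N, K) = 144/N - K/232 (J(N, K) = K*(-1/232) + 144/N = -K/232 + 144/N = 144/N - K/232)
M(t) = 932 - 1904*t (M(t) = 4 + 2*(-952*t + 464) = 4 + 2*(464 - 952*t) = 4 + (928 - 1904*t) = 932 - 1904*t)
1/(M(340) + J(964, -318)) = 1/((932 - 1904*340) + (144/964 - 1/232*(-318))) = 1/((932 - 647360) + (144*(1/964) + 159/116)) = 1/(-646428 + (36/241 + 159/116)) = 1/(-646428 + 42495/27956) = 1/(-18071498673/27956) = -27956/18071498673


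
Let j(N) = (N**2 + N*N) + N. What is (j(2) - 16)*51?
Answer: -306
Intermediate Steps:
j(N) = N + 2*N**2 (j(N) = (N**2 + N**2) + N = 2*N**2 + N = N + 2*N**2)
(j(2) - 16)*51 = (2*(1 + 2*2) - 16)*51 = (2*(1 + 4) - 16)*51 = (2*5 - 16)*51 = (10 - 16)*51 = -6*51 = -306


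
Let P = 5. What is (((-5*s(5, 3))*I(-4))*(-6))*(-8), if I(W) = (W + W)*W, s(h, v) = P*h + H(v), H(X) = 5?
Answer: -230400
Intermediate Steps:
s(h, v) = 5 + 5*h (s(h, v) = 5*h + 5 = 5 + 5*h)
I(W) = 2*W**2 (I(W) = (2*W)*W = 2*W**2)
(((-5*s(5, 3))*I(-4))*(-6))*(-8) = (((-5*(5 + 5*5))*(2*(-4)**2))*(-6))*(-8) = (((-5*(5 + 25))*(2*16))*(-6))*(-8) = ((-5*30*32)*(-6))*(-8) = (-150*32*(-6))*(-8) = -4800*(-6)*(-8) = 28800*(-8) = -230400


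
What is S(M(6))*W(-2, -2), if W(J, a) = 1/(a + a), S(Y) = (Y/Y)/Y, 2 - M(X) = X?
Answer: 1/16 ≈ 0.062500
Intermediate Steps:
M(X) = 2 - X
S(Y) = 1/Y
W(J, a) = 1/(2*a)
S(M(6))*W(-2, -2) = ((1/2)/(-2))/(2 - 1*6) = ((1/2)*(-1/2))/(2 - 6) = -1/4/(-4) = -1/4*(-1/4) = 1/16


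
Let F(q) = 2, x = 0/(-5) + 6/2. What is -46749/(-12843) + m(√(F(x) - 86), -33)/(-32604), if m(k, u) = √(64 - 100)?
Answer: 15583/4281 - I/5434 ≈ 3.64 - 0.00018403*I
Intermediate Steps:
x = 3 (x = 0*(-⅕) + 6*(½) = 0 + 3 = 3)
m(k, u) = 6*I (m(k, u) = √(-36) = 6*I)
-46749/(-12843) + m(√(F(x) - 86), -33)/(-32604) = -46749/(-12843) + (6*I)/(-32604) = -46749*(-1/12843) + (6*I)*(-1/32604) = 15583/4281 - I/5434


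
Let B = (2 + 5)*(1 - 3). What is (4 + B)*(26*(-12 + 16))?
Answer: -1040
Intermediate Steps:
B = -14 (B = 7*(-2) = -14)
(4 + B)*(26*(-12 + 16)) = (4 - 14)*(26*(-12 + 16)) = -260*4 = -10*104 = -1040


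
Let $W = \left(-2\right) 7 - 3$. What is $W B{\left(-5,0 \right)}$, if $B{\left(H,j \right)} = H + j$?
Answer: $85$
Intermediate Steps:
$W = -17$ ($W = -14 - 3 = -17$)
$W B{\left(-5,0 \right)} = - 17 \left(-5 + 0\right) = \left(-17\right) \left(-5\right) = 85$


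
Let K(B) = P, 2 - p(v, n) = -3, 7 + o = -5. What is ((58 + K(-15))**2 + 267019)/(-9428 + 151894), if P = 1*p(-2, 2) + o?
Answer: 134810/71233 ≈ 1.8925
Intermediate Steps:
o = -12 (o = -7 - 5 = -12)
p(v, n) = 5 (p(v, n) = 2 - 1*(-3) = 2 + 3 = 5)
P = -7 (P = 1*5 - 12 = 5 - 12 = -7)
K(B) = -7
((58 + K(-15))**2 + 267019)/(-9428 + 151894) = ((58 - 7)**2 + 267019)/(-9428 + 151894) = (51**2 + 267019)/142466 = (2601 + 267019)*(1/142466) = 269620*(1/142466) = 134810/71233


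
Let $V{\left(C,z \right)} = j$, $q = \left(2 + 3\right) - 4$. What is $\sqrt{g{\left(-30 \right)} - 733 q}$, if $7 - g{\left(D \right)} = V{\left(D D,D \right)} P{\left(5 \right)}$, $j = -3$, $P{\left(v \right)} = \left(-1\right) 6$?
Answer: $2 i \sqrt{186} \approx 27.276 i$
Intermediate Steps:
$q = 1$ ($q = 5 - 4 = 1$)
$P{\left(v \right)} = -6$
$V{\left(C,z \right)} = -3$
$g{\left(D \right)} = -11$ ($g{\left(D \right)} = 7 - \left(-3\right) \left(-6\right) = 7 - 18 = -11$)
$\sqrt{g{\left(-30 \right)} - 733 q} = \sqrt{-11 - 733} = \sqrt{-744} = 2 i \sqrt{186}$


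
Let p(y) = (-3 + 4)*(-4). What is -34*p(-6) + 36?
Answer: 172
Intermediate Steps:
p(y) = -4 (p(y) = 1*(-4) = -4)
-34*p(-6) + 36 = -34*(-4) + 36 = 136 + 36 = 172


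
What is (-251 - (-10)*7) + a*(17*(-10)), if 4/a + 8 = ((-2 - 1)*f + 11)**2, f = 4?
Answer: -587/7 ≈ -83.857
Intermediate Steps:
a = -4/7 (a = 4/(-8 + ((-2 - 1)*4 + 11)**2) = 4/(-8 + (-3*4 + 11)**2) = 4/(-8 + (-12 + 11)**2) = 4/(-8 + (-1)**2) = 4/(-8 + 1) = 4/(-7) = 4*(-1/7) = -4/7 ≈ -0.57143)
(-251 - (-10)*7) + a*(17*(-10)) = (-251 - (-10)*7) - 68*(-10)/7 = (-251 - 1*(-70)) - 4/7*(-170) = (-251 + 70) + 680/7 = -181 + 680/7 = -587/7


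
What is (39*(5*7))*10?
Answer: 13650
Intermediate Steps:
(39*(5*7))*10 = (39*35)*10 = 1365*10 = 13650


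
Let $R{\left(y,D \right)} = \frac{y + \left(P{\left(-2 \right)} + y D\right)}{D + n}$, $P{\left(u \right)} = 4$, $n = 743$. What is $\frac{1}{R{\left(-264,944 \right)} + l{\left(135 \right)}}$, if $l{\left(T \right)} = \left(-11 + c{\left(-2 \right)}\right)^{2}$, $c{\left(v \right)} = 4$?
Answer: $- \frac{1687}{166813} \approx -0.010113$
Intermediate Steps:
$l{\left(T \right)} = 49$ ($l{\left(T \right)} = \left(-11 + 4\right)^{2} = \left(-7\right)^{2} = 49$)
$R{\left(y,D \right)} = \frac{4 + y + D y}{743 + D}$ ($R{\left(y,D \right)} = \frac{y + \left(4 + y D\right)}{D + 743} = \frac{y + \left(4 + D y\right)}{743 + D} = \frac{4 + y + D y}{743 + D}$)
$\frac{1}{R{\left(-264,944 \right)} + l{\left(135 \right)}} = \frac{1}{\frac{4 - 264 + 944 \left(-264\right)}{743 + 944} + 49} = \frac{1}{\frac{4 - 264 - 249216}{1687} + 49} = \frac{1}{\frac{1}{1687} \left(-249476\right) + 49} = \frac{1}{- \frac{249476}{1687} + 49} = \frac{1}{- \frac{166813}{1687}} = - \frac{1687}{166813}$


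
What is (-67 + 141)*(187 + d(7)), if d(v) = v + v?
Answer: 14874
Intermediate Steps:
d(v) = 2*v
(-67 + 141)*(187 + d(7)) = (-67 + 141)*(187 + 2*7) = 74*(187 + 14) = 74*201 = 14874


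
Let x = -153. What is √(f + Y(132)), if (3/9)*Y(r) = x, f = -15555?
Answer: I*√16014 ≈ 126.55*I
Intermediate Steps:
Y(r) = -459 (Y(r) = 3*(-153) = -459)
√(f + Y(132)) = √(-15555 - 459) = √(-16014) = I*√16014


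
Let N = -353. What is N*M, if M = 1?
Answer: -353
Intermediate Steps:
N*M = -353*1 = -353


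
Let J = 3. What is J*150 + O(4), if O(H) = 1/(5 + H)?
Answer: 4051/9 ≈ 450.11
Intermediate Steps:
J*150 + O(4) = 3*150 + 1/(5 + 4) = 450 + 1/9 = 450 + ⅑ = 4051/9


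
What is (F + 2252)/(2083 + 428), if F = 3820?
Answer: 2024/837 ≈ 2.4182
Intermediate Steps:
(F + 2252)/(2083 + 428) = (3820 + 2252)/(2083 + 428) = 6072/2511 = 6072*(1/2511) = 2024/837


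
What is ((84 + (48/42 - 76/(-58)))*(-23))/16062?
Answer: -67275/543431 ≈ -0.12380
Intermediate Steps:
((84 + (48/42 - 76/(-58)))*(-23))/16062 = ((84 + (48*(1/42) - 76*(-1/58)))*(-23))*(1/16062) = ((84 + (8/7 + 38/29))*(-23))*(1/16062) = ((84 + 498/203)*(-23))*(1/16062) = ((17550/203)*(-23))*(1/16062) = -403650/203*1/16062 = -67275/543431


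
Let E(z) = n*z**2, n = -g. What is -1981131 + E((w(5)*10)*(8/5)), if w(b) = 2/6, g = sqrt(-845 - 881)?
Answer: -1981131 - 256*I*sqrt(1726)/9 ≈ -1.9811e+6 - 1181.7*I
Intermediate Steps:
g = I*sqrt(1726) (g = sqrt(-1726) = I*sqrt(1726) ≈ 41.545*I)
w(b) = 1/3 (w(b) = 2*(1/6) = 1/3)
n = -I*sqrt(1726) ≈ -41.545*I
E(z) = -I*sqrt(1726)*z**2 (E(z) = (-I*sqrt(1726))*z**2 = -I*sqrt(1726)*z**2)
-1981131 + E((w(5)*10)*(8/5)) = -1981131 - I*sqrt(1726)*(((1/3)*10)*(8/5))**2 = -1981131 - I*sqrt(1726)*(10*(8*(1/5))/3)**2 = -1981131 - I*sqrt(1726)*((10/3)*(8/5))**2 = -1981131 - I*sqrt(1726)*(16/3)**2 = -1981131 - 1*I*sqrt(1726)*256/9 = -1981131 - 256*I*sqrt(1726)/9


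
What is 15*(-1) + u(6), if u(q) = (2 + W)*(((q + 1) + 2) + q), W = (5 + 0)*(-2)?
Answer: -135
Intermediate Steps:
W = -10 (W = 5*(-2) = -10)
u(q) = -24 - 16*q (u(q) = (2 - 10)*(((q + 1) + 2) + q) = -8*(((1 + q) + 2) + q) = -8*((3 + q) + q) = -8*(3 + 2*q) = -24 - 16*q)
15*(-1) + u(6) = 15*(-1) + (-24 - 16*6) = -15 + (-24 - 96) = -15 - 120 = -135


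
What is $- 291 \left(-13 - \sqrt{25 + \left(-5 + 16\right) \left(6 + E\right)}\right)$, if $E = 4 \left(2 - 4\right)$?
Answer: $3783 + 291 \sqrt{3} \approx 4287.0$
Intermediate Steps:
$E = -8$ ($E = 4 \left(-2\right) = -8$)
$- 291 \left(-13 - \sqrt{25 + \left(-5 + 16\right) \left(6 + E\right)}\right) = - 291 \left(-13 - \sqrt{25 + \left(-5 + 16\right) \left(6 - 8\right)}\right) = - 291 \left(-13 - \sqrt{25 + 11 \left(-2\right)}\right) = - 291 \left(-13 - \sqrt{25 - 22}\right) = - 291 \left(-13 - \sqrt{3}\right) = 3783 + 291 \sqrt{3}$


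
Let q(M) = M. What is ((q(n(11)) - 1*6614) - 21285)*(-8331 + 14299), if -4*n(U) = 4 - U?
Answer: -166490788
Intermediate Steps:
n(U) = -1 + U/4 (n(U) = -(4 - U)/4 = -1 + U/4)
((q(n(11)) - 1*6614) - 21285)*(-8331 + 14299) = (((-1 + (1/4)*11) - 1*6614) - 21285)*(-8331 + 14299) = (((-1 + 11/4) - 6614) - 21285)*5968 = ((7/4 - 6614) - 21285)*5968 = (-26449/4 - 21285)*5968 = -111589/4*5968 = -166490788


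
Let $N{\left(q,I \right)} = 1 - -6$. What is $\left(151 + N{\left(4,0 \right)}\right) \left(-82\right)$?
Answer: $-12956$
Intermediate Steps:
$N{\left(q,I \right)} = 7$ ($N{\left(q,I \right)} = 1 + 6 = 7$)
$\left(151 + N{\left(4,0 \right)}\right) \left(-82\right) = \left(151 + 7\right) \left(-82\right) = 158 \left(-82\right) = -12956$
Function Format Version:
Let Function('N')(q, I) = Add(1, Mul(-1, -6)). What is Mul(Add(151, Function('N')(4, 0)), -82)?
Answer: -12956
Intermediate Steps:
Function('N')(q, I) = 7 (Function('N')(q, I) = Add(1, 6) = 7)
Mul(Add(151, Function('N')(4, 0)), -82) = Mul(Add(151, 7), -82) = Mul(158, -82) = -12956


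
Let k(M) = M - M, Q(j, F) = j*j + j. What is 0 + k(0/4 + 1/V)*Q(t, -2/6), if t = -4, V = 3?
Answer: 0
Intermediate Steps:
Q(j, F) = j + j² (Q(j, F) = j² + j = j + j²)
k(M) = 0
0 + k(0/4 + 1/V)*Q(t, -2/6) = 0 + 0*(-4*(1 - 4)) = 0 + 0*(-4*(-3)) = 0 + 0*12 = 0 + 0 = 0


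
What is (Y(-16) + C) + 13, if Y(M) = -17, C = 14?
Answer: 10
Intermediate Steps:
(Y(-16) + C) + 13 = (-17 + 14) + 13 = -3 + 13 = 10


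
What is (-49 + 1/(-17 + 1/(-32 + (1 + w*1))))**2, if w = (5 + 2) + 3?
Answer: 308458969/128164 ≈ 2406.8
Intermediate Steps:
w = 10 (w = 7 + 3 = 10)
(-49 + 1/(-17 + 1/(-32 + (1 + w*1))))**2 = (-49 + 1/(-17 + 1/(-32 + (1 + 10*1))))**2 = (-49 + 1/(-17 + 1/(-32 + (1 + 10))))**2 = (-49 + 1/(-17 + 1/(-32 + 11)))**2 = (-49 + 1/(-17 + 1/(-21)))**2 = (-49 + 1/(-17 - 1/21))**2 = (-49 + 1/(-358/21))**2 = (-49 - 21/358)**2 = (-17563/358)**2 = 308458969/128164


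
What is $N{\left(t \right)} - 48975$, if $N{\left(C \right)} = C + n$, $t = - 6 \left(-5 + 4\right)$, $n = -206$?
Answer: $-49175$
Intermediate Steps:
$t = 6$ ($t = \left(-6\right) \left(-1\right) = 6$)
$N{\left(C \right)} = -206 + C$ ($N{\left(C \right)} = C - 206 = -206 + C$)
$N{\left(t \right)} - 48975 = \left(-206 + 6\right) - 48975 = -200 - 48975 = -49175$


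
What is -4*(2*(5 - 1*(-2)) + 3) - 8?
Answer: -76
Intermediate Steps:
-4*(2*(5 - 1*(-2)) + 3) - 8 = -4*(2*(5 + 2) + 3) - 8 = -4*(2*7 + 3) - 8 = -4*(14 + 3) - 8 = -4*17 - 8 = -68 - 8 = -76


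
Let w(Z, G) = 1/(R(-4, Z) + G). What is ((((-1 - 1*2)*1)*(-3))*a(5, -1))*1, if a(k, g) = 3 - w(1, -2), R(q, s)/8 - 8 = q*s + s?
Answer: 1017/38 ≈ 26.763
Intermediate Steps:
R(q, s) = 64 + 8*s + 8*q*s (R(q, s) = 64 + 8*(q*s + s) = 64 + 8*(s + q*s) = 64 + (8*s + 8*q*s) = 64 + 8*s + 8*q*s)
w(Z, G) = 1/(64 + G - 24*Z) (w(Z, G) = 1/((64 + 8*Z + 8*(-4)*Z) + G) = 1/((64 + 8*Z - 32*Z) + G) = 1/((64 - 24*Z) + G) = 1/(64 + G - 24*Z))
a(k, g) = 113/38 (a(k, g) = 3 - 1/(64 - 2 - 24*1) = 3 - 1/(64 - 2 - 24) = 3 - 1/38 = 113/38)
((((-1 - 1*2)*1)*(-3))*a(5, -1))*1 = ((((-1 - 1*2)*1)*(-3))*(113/38))*1 = ((((-1 - 2)*1)*(-3))*(113/38))*1 = ((-3*1*(-3))*(113/38))*1 = (-3*(-3)*(113/38))*1 = (9*(113/38))*1 = (1017/38)*1 = 1017/38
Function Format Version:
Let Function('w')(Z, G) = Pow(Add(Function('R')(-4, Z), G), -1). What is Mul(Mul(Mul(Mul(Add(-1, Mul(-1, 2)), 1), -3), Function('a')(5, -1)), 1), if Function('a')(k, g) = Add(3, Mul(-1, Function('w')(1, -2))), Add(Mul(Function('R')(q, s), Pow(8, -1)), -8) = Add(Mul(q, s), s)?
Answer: Rational(1017, 38) ≈ 26.763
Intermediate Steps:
Function('R')(q, s) = Add(64, Mul(8, s), Mul(8, q, s)) (Function('R')(q, s) = Add(64, Mul(8, Add(Mul(q, s), s))) = Add(64, Mul(8, Add(s, Mul(q, s)))) = Add(64, Add(Mul(8, s), Mul(8, q, s))) = Add(64, Mul(8, s), Mul(8, q, s)))
Function('w')(Z, G) = Pow(Add(64, G, Mul(-24, Z)), -1) (Function('w')(Z, G) = Pow(Add(Add(64, Mul(8, Z), Mul(8, -4, Z)), G), -1) = Pow(Add(Add(64, Mul(8, Z), Mul(-32, Z)), G), -1) = Pow(Add(Add(64, Mul(-24, Z)), G), -1) = Pow(Add(64, G, Mul(-24, Z)), -1))
Function('a')(k, g) = Rational(113, 38) (Function('a')(k, g) = Add(3, Mul(-1, Pow(Add(64, -2, Mul(-24, 1)), -1))) = Add(3, Mul(-1, Pow(Add(64, -2, -24), -1))) = Add(3, Mul(-1, Pow(38, -1))) = Add(3, Mul(-1, Rational(1, 38))) = Add(3, Rational(-1, 38)) = Rational(113, 38))
Mul(Mul(Mul(Mul(Add(-1, Mul(-1, 2)), 1), -3), Function('a')(5, -1)), 1) = Mul(Mul(Mul(Mul(Add(-1, Mul(-1, 2)), 1), -3), Rational(113, 38)), 1) = Mul(Mul(Mul(Mul(Add(-1, -2), 1), -3), Rational(113, 38)), 1) = Mul(Mul(Mul(Mul(-3, 1), -3), Rational(113, 38)), 1) = Mul(Mul(Mul(-3, -3), Rational(113, 38)), 1) = Mul(Mul(9, Rational(113, 38)), 1) = Mul(Rational(1017, 38), 1) = Rational(1017, 38)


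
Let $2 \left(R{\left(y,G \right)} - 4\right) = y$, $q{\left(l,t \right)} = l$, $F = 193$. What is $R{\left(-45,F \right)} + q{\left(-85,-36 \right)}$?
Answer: $- \frac{207}{2} \approx -103.5$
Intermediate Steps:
$R{\left(y,G \right)} = 4 + \frac{y}{2}$
$R{\left(-45,F \right)} + q{\left(-85,-36 \right)} = \left(4 + \frac{1}{2} \left(-45\right)\right) - 85 = \left(4 - \frac{45}{2}\right) - 85 = - \frac{37}{2} - 85 = - \frac{207}{2}$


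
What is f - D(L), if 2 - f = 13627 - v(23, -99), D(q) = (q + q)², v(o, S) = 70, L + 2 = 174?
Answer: -131891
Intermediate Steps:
L = 172 (L = -2 + 174 = 172)
D(q) = 4*q² (D(q) = (2*q)² = 4*q²)
f = -13555 (f = 2 - (13627 - 1*70) = 2 - (13627 - 70) = 2 - 1*13557 = 2 - 13557 = -13555)
f - D(L) = -13555 - 4*172² = -13555 - 4*29584 = -13555 - 1*118336 = -13555 - 118336 = -131891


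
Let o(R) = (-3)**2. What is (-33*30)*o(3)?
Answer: -8910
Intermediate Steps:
o(R) = 9
(-33*30)*o(3) = -33*30*9 = -990*9 = -8910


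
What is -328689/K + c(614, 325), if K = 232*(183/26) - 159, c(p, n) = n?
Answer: 217152/2129 ≈ 102.00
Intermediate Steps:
K = 19161/13 (K = 232*(183*(1/26)) - 159 = 232*(183/26) - 159 = 21228/13 - 159 = 19161/13 ≈ 1473.9)
-328689/K + c(614, 325) = -328689/19161/13 + 325 = -328689*13/19161 + 325 = -474773/2129 + 325 = 217152/2129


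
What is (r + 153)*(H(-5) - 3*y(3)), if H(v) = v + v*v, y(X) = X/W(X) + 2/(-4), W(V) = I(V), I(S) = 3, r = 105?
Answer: 4773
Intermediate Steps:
W(V) = 3
y(X) = -1/2 + X/3 (y(X) = X/3 + 2/(-4) = X*(1/3) + 2*(-1/4) = X/3 - 1/2 = -1/2 + X/3)
H(v) = v + v**2
(r + 153)*(H(-5) - 3*y(3)) = (105 + 153)*(-5*(1 - 5) - 3*(-1/2 + (1/3)*3)) = 258*(-5*(-4) - 3*(-1/2 + 1)) = 258*(20 - 3*1/2) = 258*(20 - 3/2) = 258*(37/2) = 4773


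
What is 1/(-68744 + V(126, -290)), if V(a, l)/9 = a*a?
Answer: 1/74140 ≈ 1.3488e-5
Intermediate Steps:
V(a, l) = 9*a² (V(a, l) = 9*(a*a) = 9*a²)
1/(-68744 + V(126, -290)) = 1/(-68744 + 9*126²) = 1/(-68744 + 9*15876) = 1/(-68744 + 142884) = 1/74140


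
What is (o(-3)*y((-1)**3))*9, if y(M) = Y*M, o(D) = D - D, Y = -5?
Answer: 0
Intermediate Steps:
o(D) = 0
y(M) = -5*M
(o(-3)*y((-1)**3))*9 = (0*(-5*(-1)**3))*9 = (0*(-5*(-1)))*9 = (0*5)*9 = 0*9 = 0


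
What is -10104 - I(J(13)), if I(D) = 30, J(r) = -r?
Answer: -10134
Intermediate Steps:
-10104 - I(J(13)) = -10104 - 1*30 = -10104 - 30 = -10134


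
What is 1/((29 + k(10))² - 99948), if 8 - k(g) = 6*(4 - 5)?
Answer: -1/98099 ≈ -1.0194e-5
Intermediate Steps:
k(g) = 14 (k(g) = 8 - 6*(4 - 5) = 8 - 6*(-1) = 8 - 1*(-6) = 8 + 6 = 14)
1/((29 + k(10))² - 99948) = 1/((29 + 14)² - 99948) = 1/(43² - 99948) = 1/(1849 - 99948) = 1/(-98099) = -1/98099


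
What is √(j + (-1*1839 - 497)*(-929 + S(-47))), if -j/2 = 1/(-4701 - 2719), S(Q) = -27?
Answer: √30738208349310/3710 ≈ 1494.4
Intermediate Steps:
j = 1/3710 (j = -2/(-4701 - 2719) = -2/(-7420) = -2*(-1/7420) = 1/3710 ≈ 0.00026954)
√(j + (-1*1839 - 497)*(-929 + S(-47))) = √(1/3710 + (-1*1839 - 497)*(-929 - 27)) = √(1/3710 + (-1839 - 497)*(-956)) = √(1/3710 - 2336*(-956)) = √(1/3710 + 2233216) = √(8285231361/3710) = √30738208349310/3710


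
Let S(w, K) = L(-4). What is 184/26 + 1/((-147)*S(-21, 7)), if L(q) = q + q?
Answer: 108205/15288 ≈ 7.0778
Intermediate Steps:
L(q) = 2*q
S(w, K) = -8 (S(w, K) = 2*(-4) = -8)
184/26 + 1/((-147)*S(-21, 7)) = 184/26 + 1/(-147*(-8)) = 184*(1/26) - 1/147*(-⅛) = 92/13 + 1/1176 = 108205/15288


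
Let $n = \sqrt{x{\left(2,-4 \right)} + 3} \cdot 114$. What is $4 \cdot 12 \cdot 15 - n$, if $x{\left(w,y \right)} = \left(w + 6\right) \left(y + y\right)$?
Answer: $720 - 114 i \sqrt{61} \approx 720.0 - 890.37 i$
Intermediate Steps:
$x{\left(w,y \right)} = 2 y \left(6 + w\right)$ ($x{\left(w,y \right)} = \left(6 + w\right) 2 y = 2 y \left(6 + w\right)$)
$n = 114 i \sqrt{61}$ ($n = \sqrt{2 \left(-4\right) \left(6 + 2\right) + 3} \cdot 114 = \sqrt{2 \left(-4\right) 8 + 3} \cdot 114 = \sqrt{-64 + 3} \cdot 114 = \sqrt{-61} \cdot 114 = i \sqrt{61} \cdot 114 = 114 i \sqrt{61} \approx 890.37 i$)
$4 \cdot 12 \cdot 15 - n = 4 \cdot 12 \cdot 15 - 114 i \sqrt{61} = 48 \cdot 15 - 114 i \sqrt{61} = 720 - 114 i \sqrt{61}$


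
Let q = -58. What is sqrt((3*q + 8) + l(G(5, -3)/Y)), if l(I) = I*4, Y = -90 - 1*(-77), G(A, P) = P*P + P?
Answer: I*sqrt(28366)/13 ≈ 12.956*I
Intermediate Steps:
G(A, P) = P + P**2 (G(A, P) = P**2 + P = P + P**2)
Y = -13 (Y = -90 + 77 = -13)
l(I) = 4*I
sqrt((3*q + 8) + l(G(5, -3)/Y)) = sqrt((3*(-58) + 8) + 4*(-3*(1 - 3)/(-13))) = sqrt((-174 + 8) + 4*(-3*(-2)*(-1/13))) = sqrt(-166 + 4*(6*(-1/13))) = sqrt(-166 + 4*(-6/13)) = sqrt(-166 - 24/13) = sqrt(-2182/13) = I*sqrt(28366)/13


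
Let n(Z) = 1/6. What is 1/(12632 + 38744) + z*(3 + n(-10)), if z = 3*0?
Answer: 1/51376 ≈ 1.9464e-5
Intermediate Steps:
z = 0
n(Z) = 1/6
1/(12632 + 38744) + z*(3 + n(-10)) = 1/(12632 + 38744) + 0*(3 + 1/6) = 1/51376 + 0*(19/6) = 1/51376 + 0 = 1/51376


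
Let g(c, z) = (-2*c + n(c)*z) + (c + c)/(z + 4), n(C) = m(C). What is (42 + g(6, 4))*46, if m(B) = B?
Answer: 2553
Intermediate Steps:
n(C) = C
g(c, z) = -2*c + c*z + 2*c/(4 + z) (g(c, z) = (-2*c + c*z) + (c + c)/(z + 4) = (-2*c + c*z) + (2*c)/(4 + z) = (-2*c + c*z) + 2*c/(4 + z) = -2*c + c*z + 2*c/(4 + z))
(42 + g(6, 4))*46 = (42 + 6*(-6 + 4² + 2*4)/(4 + 4))*46 = (42 + 6*(-6 + 16 + 8)/8)*46 = (42 + 6*(⅛)*18)*46 = (42 + 27/2)*46 = (111/2)*46 = 2553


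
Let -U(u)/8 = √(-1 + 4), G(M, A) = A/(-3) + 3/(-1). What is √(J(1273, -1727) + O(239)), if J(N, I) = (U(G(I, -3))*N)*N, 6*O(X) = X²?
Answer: √(342726 - 466712352*√3)/6 ≈ 4737.6*I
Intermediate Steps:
G(M, A) = -3 - A/3 (G(M, A) = A*(-⅓) + 3*(-1) = -A/3 - 3 = -3 - A/3)
U(u) = -8*√3 (U(u) = -8*√(-1 + 4) = -8*√3)
O(X) = X²/6
J(N, I) = -8*√3*N² (J(N, I) = ((-8*√3)*N)*N = (-8*N*√3)*N = -8*√3*N²)
√(J(1273, -1727) + O(239)) = √(-8*√3*1273² + (⅙)*239²) = √(-8*√3*1620529 + (⅙)*57121) = √(-12964232*√3 + 57121/6) = √(57121/6 - 12964232*√3)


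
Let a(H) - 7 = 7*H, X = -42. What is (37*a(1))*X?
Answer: -21756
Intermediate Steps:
a(H) = 7 + 7*H
(37*a(1))*X = (37*(7 + 7*1))*(-42) = (37*(7 + 7))*(-42) = (37*14)*(-42) = 518*(-42) = -21756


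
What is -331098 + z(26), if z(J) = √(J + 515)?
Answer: -331098 + √541 ≈ -3.3108e+5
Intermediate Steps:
z(J) = √(515 + J)
-331098 + z(26) = -331098 + √(515 + 26) = -331098 + √541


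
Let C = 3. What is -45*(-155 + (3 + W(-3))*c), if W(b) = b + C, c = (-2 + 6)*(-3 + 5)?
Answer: 5895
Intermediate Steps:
c = 8 (c = 4*2 = 8)
W(b) = 3 + b (W(b) = b + 3 = 3 + b)
-45*(-155 + (3 + W(-3))*c) = -45*(-155 + (3 + (3 - 3))*8) = -45*(-155 + (3 + 0)*8) = -45*(-155 + 3*8) = -45*(-155 + 24) = -45*(-131) = 5895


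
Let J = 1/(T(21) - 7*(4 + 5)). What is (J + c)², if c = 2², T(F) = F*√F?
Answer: 170357/10584 + 337*√21/10584 ≈ 16.242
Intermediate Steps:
T(F) = F^(3/2)
J = 1/(-63 + 21*√21) (J = 1/(21^(3/2) - 7*(4 + 5)) = 1/(21*√21 - 7*9) = 1/(21*√21 - 63) = 1/(-63 + 21*√21) ≈ 0.030090)
c = 4
(J + c)² = ((1/84 + √21/252) + 4)² = (337/84 + √21/252)²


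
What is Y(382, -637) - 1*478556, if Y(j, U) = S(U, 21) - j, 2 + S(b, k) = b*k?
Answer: -492317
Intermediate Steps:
S(b, k) = -2 + b*k
Y(j, U) = -2 - j + 21*U (Y(j, U) = (-2 + U*21) - j = (-2 + 21*U) - j = -2 - j + 21*U)
Y(382, -637) - 1*478556 = (-2 - 1*382 + 21*(-637)) - 1*478556 = (-2 - 382 - 13377) - 478556 = -13761 - 478556 = -492317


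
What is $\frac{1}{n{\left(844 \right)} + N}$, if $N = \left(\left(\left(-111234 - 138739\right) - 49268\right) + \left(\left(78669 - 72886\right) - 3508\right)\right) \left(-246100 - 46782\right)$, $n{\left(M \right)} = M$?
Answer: $\frac{1}{86975996856} \approx 1.1497 \cdot 10^{-11}$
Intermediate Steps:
$N = 86975996012$ ($N = \left(\left(-249973 - 49268\right) + \left(5783 - 3508\right)\right) \left(-292882\right) = \left(-299241 + 2275\right) \left(-292882\right) = \left(-296966\right) \left(-292882\right) = 86975996012$)
$\frac{1}{n{\left(844 \right)} + N} = \frac{1}{844 + 86975996012} = \frac{1}{86975996856}$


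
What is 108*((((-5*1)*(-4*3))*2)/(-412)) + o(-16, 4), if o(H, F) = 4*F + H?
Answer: -3240/103 ≈ -31.456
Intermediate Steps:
o(H, F) = H + 4*F
108*((((-5*1)*(-4*3))*2)/(-412)) + o(-16, 4) = 108*((((-5*1)*(-4*3))*2)/(-412)) + (-16 + 4*4) = 108*((-5*(-12)*2)*(-1/412)) + (-16 + 16) = 108*((60*2)*(-1/412)) + 0 = 108*(120*(-1/412)) + 0 = 108*(-30/103) + 0 = -3240/103 + 0 = -3240/103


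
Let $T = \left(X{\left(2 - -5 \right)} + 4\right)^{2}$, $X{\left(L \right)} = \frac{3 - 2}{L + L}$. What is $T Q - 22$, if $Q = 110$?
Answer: $\frac{176539}{98} \approx 1801.4$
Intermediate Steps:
$X{\left(L \right)} = \frac{1}{2 L}$ ($X{\left(L \right)} = 1 \frac{1}{2 L} = \frac{1}{2 L}$)
$T = \frac{3249}{196}$ ($T = \left(\frac{1}{2 \left(2 - -5\right)} + 4\right)^{2} = \left(\frac{1}{2 \left(2 + 5\right)} + 4\right)^{2} = \left(\frac{1}{2 \cdot 7} + 4\right)^{2} = \left(\frac{1}{2} \cdot \frac{1}{7} + 4\right)^{2} = \left(\frac{1}{14} + 4\right)^{2} = \left(\frac{57}{14}\right)^{2} = \frac{3249}{196} \approx 16.577$)
$T Q - 22 = \frac{3249}{196} \cdot 110 - 22 = \frac{178695}{98} - 22 = \frac{176539}{98}$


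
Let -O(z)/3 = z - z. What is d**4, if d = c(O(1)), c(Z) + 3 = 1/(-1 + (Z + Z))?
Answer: 256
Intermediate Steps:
O(z) = 0 (O(z) = -3*(z - z) = -3*0 = 0)
c(Z) = -3 + 1/(-1 + 2*Z) (c(Z) = -3 + 1/(-1 + (Z + Z)) = -3 + 1/(-1 + 2*Z))
d = -4 (d = 2*(2 - 3*0)/(-1 + 2*0) = 2*(2 + 0)/(-1 + 0) = 2*2/(-1) = 2*(-1)*2 = -4)
d**4 = (-4)**4 = 256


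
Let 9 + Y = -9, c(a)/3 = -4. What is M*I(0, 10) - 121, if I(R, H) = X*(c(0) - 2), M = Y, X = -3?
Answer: -877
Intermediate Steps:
c(a) = -12 (c(a) = 3*(-4) = -12)
Y = -18 (Y = -9 - 9 = -18)
M = -18
I(R, H) = 42 (I(R, H) = -3*(-12 - 2) = -3*(-14) = 42)
M*I(0, 10) - 121 = -18*42 - 121 = -756 - 121 = -877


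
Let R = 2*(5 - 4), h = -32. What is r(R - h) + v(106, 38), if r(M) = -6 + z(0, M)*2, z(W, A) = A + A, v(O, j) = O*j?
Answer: 4158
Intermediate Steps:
z(W, A) = 2*A
R = 2 (R = 2*1 = 2)
r(M) = -6 + 4*M (r(M) = -6 + (2*M)*2 = -6 + 4*M)
r(R - h) + v(106, 38) = (-6 + 4*(2 - 1*(-32))) + 106*38 = (-6 + 4*(2 + 32)) + 4028 = (-6 + 4*34) + 4028 = (-6 + 136) + 4028 = 130 + 4028 = 4158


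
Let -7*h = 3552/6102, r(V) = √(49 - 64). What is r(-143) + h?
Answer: -592/7119 + I*√15 ≈ -0.083158 + 3.873*I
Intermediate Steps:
r(V) = I*√15 (r(V) = √(-15) = I*√15)
h = -592/7119 (h = -3552/(7*6102) = -⅐*592/1017 = -592/7119 ≈ -0.083158)
r(-143) + h = I*√15 - 592/7119 = -592/7119 + I*√15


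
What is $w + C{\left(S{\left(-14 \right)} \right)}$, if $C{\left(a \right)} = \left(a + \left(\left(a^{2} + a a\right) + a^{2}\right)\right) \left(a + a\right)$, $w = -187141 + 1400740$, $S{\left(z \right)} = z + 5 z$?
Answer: $-2328513$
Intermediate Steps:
$S{\left(z \right)} = 6 z$
$w = 1213599$
$C{\left(a \right)} = 2 a \left(a + 3 a^{2}\right)$ ($C{\left(a \right)} = \left(a + \left(\left(a^{2} + a^{2}\right) + a^{2}\right)\right) 2 a = \left(a + \left(2 a^{2} + a^{2}\right)\right) 2 a = \left(a + 3 a^{2}\right) 2 a = 2 a \left(a + 3 a^{2}\right)$)
$w + C{\left(S{\left(-14 \right)} \right)} = 1213599 + \left(6 \left(-14\right)\right)^{2} \left(2 + 6 \cdot 6 \left(-14\right)\right) = 1213599 + \left(-84\right)^{2} \left(2 + 6 \left(-84\right)\right) = 1213599 + 7056 \left(2 - 504\right) = 1213599 + 7056 \left(-502\right) = 1213599 - 3542112 = -2328513$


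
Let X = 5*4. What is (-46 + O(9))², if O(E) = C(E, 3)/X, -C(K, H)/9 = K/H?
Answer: 896809/400 ≈ 2242.0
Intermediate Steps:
C(K, H) = -9*K/H
X = 20
O(E) = -3*E/20 (O(E) = -9*E/3/20 = -9*E*⅓*(1/20) = -3*E*(1/20) = -3*E/20)
(-46 + O(9))² = (-46 - 3/20*9)² = (-46 - 27/20)² = (-947/20)² = 896809/400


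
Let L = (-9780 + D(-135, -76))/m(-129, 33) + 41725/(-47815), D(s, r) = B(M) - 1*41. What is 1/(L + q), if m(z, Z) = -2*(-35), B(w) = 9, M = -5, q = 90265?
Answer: 334705/30164938672 ≈ 1.1096e-5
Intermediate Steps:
D(s, r) = -32 (D(s, r) = 9 - 1*41 = 9 - 41 = -32)
m(z, Z) = 70
L = -47208153/334705 (L = (-9780 - 32)/70 + 41725/(-47815) = -9812*1/70 + 41725*(-1/47815) = -4906/35 - 8345/9563 = -47208153/334705 ≈ -141.04)
1/(L + q) = 1/(-47208153/334705 + 90265) = 1/(30164938672/334705) = 334705/30164938672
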